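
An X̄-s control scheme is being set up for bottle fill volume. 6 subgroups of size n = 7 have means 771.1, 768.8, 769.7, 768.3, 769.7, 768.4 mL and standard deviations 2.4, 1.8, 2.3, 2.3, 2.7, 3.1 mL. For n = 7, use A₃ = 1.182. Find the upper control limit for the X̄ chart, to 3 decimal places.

X̄̄ = (771.1 + 768.8 + 769.7 + 768.3 + 769.7 + 768.4) / 6 = 769.3333
s̄ = (2.4 + 1.8 + 2.3 + 2.3 + 2.7 + 3.1) / 6 = 2.4333
UCL = X̄̄ + A₃·s̄ = 769.3333 + 1.182 × 2.4333 = 772.2095

772.210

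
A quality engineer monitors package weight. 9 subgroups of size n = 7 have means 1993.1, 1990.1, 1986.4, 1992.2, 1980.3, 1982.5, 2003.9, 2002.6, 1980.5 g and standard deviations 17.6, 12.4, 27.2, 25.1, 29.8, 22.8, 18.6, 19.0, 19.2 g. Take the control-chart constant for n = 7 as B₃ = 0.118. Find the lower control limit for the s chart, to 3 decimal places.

s̄ = (17.6 + 12.4 + 27.2 + 25.1 + 29.8 + 22.8 + 18.6 + 19.0 + 19.2) / 9 = 21.3000
LCL_s = B₃·s̄ = 0.118 × 21.3000 = 2.5134

2.513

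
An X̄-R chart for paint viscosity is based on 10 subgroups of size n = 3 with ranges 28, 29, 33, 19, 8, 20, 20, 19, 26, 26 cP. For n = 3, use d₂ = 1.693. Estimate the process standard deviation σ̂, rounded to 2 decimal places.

R̄ = (28 + 29 + 33 + 19 + 8 + 20 + 20 + 19 + 26 + 26) / 10 = 22.8000
σ̂ = R̄ / d₂ = 22.8000 / 1.693 = 13.4672

13.47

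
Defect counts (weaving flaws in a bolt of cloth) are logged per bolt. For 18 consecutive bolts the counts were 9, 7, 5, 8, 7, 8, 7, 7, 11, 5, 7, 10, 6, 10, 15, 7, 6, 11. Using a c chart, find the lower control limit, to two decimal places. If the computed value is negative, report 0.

c̄ = (9 + 7 + 5 + 8 + 7 + 8 + 7 + 7 + 11 + 5 + 7 + 10 + 6 + 10 + 15 + 7 + 6 + 11) / 18 = 146 / 18 = 8.1111
LCL = c̄ − 3√c̄ = 8.1111 − 3 × 2.8480 = -0.4329 → 0 (cannot be negative)

0.00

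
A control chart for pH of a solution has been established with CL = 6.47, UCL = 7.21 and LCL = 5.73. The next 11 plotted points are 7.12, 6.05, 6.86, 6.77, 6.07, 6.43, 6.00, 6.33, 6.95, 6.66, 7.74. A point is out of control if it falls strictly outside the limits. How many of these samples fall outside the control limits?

1

Compare each point to [5.73, 7.21]: sample 11 = 7.74 > UCL.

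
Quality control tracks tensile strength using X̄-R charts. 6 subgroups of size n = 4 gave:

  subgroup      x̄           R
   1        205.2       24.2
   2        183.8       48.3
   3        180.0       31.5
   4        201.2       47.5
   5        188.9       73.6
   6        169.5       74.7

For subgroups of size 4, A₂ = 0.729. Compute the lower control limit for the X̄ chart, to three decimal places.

151.674

X̄̄ = (205.2 + 183.8 + 180.0 + 201.2 + 188.9 + 169.5) / 6 = 1128.6000 / 6 = 188.1000
R̄ = (24.2 + 48.3 + 31.5 + 47.5 + 73.6 + 74.7) / 6 = 299.8000 / 6 = 49.9667
LCL = X̄̄ − A₂·R̄ = 188.1000 − 0.729 × 49.9667 = 151.6743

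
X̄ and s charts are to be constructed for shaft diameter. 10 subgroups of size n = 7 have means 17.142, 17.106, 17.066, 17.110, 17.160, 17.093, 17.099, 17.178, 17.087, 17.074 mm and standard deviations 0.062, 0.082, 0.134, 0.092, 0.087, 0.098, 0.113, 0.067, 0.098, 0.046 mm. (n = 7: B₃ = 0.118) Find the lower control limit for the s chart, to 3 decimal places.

0.010

s̄ = (0.062 + 0.082 + 0.134 + 0.092 + 0.087 + 0.098 + 0.113 + 0.067 + 0.098 + 0.046) / 10 = 0.0879
LCL_s = B₃·s̄ = 0.118 × 0.0879 = 0.0104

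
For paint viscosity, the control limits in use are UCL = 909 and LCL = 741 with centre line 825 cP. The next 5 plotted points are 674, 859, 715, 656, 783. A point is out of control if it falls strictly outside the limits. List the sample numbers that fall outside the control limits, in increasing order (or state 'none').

Compare each point to [741, 909]: sample 1 = 674 < LCL; sample 3 = 715 < LCL; sample 4 = 656 < LCL.

1, 3, 4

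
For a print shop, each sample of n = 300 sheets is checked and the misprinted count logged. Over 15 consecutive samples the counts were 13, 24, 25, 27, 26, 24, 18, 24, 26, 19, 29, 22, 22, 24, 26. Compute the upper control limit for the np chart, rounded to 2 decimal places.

37.16

p̄ = Σdᵢ / (k·n) = 349 / (15 × 300) = 0.07756
UCL = np̄ + 3·√(np̄(1−p̄)) = 23.2667 + 3 × √(23.2667×0.92244) = 23.2667 + 3 × 4.6327 = 37.1649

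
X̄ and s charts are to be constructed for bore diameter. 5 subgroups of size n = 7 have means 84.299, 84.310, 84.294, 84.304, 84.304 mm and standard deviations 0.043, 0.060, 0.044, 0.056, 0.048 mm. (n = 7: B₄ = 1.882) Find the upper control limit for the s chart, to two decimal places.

0.09

s̄ = (0.043 + 0.060 + 0.044 + 0.056 + 0.048) / 5 = 0.0502
UCL_s = B₄·s̄ = 1.882 × 0.0502 = 0.0945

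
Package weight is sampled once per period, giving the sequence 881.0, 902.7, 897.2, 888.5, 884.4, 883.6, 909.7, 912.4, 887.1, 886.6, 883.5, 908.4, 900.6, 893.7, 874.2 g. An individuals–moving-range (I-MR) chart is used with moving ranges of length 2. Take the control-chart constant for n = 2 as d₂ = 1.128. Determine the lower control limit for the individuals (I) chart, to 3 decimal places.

862.967

X̄ = (881.0 + 902.7 + 897.2 + 888.5 + 884.4 + 883.6 + 909.7 + 912.4 + 887.1 + 886.6 + 883.5 + 908.4 + 900.6 + 893.7 + 874.2) / 15 = 892.9067
Moving ranges: 21.7, 5.5, 8.7, 4.1, 0.8, 26.1, 2.7, 25.3, 0.5, 3.1, 24.9, 7.8, 6.9, 19.5; M̄R̄ = 157.6000 / 14 = 11.2571
LCL = X̄ − 3·M̄R̄/d₂ = 892.9067 − 3 × 11.2571 / 1.128 = 862.9675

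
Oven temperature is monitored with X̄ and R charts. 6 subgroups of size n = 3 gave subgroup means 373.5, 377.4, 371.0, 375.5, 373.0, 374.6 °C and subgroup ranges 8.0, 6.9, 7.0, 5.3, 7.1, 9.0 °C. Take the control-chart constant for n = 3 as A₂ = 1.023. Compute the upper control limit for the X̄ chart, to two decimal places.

X̄̄ = (373.5 + 377.4 + 371.0 + 375.5 + 373.0 + 374.6) / 6 = 2245.0000 / 6 = 374.1667
R̄ = (8.0 + 6.9 + 7.0 + 5.3 + 7.1 + 9.0) / 6 = 43.3000 / 6 = 7.2167
UCL = X̄̄ + A₂·R̄ = 374.1667 + 1.023 × 7.2167 = 381.5493

381.55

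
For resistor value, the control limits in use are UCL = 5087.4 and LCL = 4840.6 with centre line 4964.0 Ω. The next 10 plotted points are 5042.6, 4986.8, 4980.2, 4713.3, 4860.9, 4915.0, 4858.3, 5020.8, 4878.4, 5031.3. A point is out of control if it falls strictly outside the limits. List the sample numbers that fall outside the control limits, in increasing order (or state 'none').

Compare each point to [4840.6, 5087.4]: sample 4 = 4713.3 < LCL.

4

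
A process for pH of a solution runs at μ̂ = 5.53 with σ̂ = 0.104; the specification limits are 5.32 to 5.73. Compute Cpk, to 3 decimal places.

Cpu = (USL − μ̂) / (3σ̂) = (5.73 − 5.53) / (3 × 0.104) = 0.6410; Cpl = (μ̂ − LSL) / (3σ̂) = (5.53 − 5.32) / (3 × 0.104) = 0.6731; Cpk = min(Cpu, Cpl) = 0.6410

0.641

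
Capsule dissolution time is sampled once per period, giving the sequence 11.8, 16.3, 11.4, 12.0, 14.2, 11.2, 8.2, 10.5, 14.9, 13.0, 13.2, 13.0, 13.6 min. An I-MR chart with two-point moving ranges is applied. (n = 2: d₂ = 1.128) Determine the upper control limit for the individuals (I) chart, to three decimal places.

X̄ = (11.8 + 16.3 + 11.4 + 12.0 + 14.2 + 11.2 + 8.2 + 10.5 + 14.9 + 13.0 + 13.2 + 13.0 + 13.6) / 13 = 12.5615
Moving ranges: 4.5, 4.9, 0.6, 2.2, 3.0, 3.0, 2.3, 4.4, 1.9, 0.2, 0.2, 0.6; M̄R̄ = 27.8000 / 12 = 2.3167
UCL = X̄ + 3·M̄R̄/d₂ = 12.5615 + 3 × 2.3167 / 1.128 = 18.7229

18.723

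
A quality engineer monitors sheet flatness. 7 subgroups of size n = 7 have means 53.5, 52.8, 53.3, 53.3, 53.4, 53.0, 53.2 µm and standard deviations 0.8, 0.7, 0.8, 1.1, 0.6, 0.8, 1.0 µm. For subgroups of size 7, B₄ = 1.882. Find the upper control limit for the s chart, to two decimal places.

1.56

s̄ = (0.8 + 0.7 + 0.8 + 1.1 + 0.6 + 0.8 + 1.0) / 7 = 0.8286
UCL_s = B₄·s̄ = 1.882 × 0.8286 = 1.5594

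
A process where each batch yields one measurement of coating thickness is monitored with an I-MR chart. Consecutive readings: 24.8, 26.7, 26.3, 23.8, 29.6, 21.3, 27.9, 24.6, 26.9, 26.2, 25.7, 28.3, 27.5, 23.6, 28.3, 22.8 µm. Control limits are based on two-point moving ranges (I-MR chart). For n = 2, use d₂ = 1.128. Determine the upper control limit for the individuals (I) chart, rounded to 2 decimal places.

34.72

X̄ = (24.8 + 26.7 + 26.3 + 23.8 + 29.6 + 21.3 + 27.9 + 24.6 + 26.9 + 26.2 + 25.7 + 28.3 + 27.5 + 23.6 + 28.3 + 22.8) / 16 = 25.8938
Moving ranges: 1.9, 0.4, 2.5, 5.8, 8.3, 6.6, 3.3, 2.3, 0.7, 0.5, 2.6, 0.8, 3.9, 4.7, 5.5; M̄R̄ = 49.8000 / 15 = 3.3200
UCL = X̄ + 3·M̄R̄/d₂ = 25.8938 + 3 × 3.3200 / 1.128 = 34.7235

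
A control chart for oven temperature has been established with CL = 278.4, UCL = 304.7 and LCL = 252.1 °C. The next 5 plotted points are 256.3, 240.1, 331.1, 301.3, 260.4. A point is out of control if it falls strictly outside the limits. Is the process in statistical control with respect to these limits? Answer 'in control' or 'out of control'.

Compare each point to [252.1, 304.7]: sample 2 = 240.1 < LCL; sample 3 = 331.1 > UCL.

out of control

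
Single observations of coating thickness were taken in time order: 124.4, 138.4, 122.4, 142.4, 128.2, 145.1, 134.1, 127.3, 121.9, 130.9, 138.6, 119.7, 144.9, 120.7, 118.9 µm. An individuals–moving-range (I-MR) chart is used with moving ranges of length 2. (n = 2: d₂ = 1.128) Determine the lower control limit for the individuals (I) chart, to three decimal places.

X̄ = (124.4 + 138.4 + 122.4 + 142.4 + 128.2 + 145.1 + 134.1 + 127.3 + 121.9 + 130.9 + 138.6 + 119.7 + 144.9 + 120.7 + 118.9) / 15 = 130.5267
Moving ranges: 14.0, 16.0, 20.0, 14.2, 16.9, 11.0, 6.8, 5.4, 9.0, 7.7, 18.9, 25.2, 24.2, 1.8; M̄R̄ = 191.1000 / 14 = 13.6500
LCL = X̄ − 3·M̄R̄/d₂ = 130.5267 − 3 × 13.6500 / 1.128 = 94.2235

94.223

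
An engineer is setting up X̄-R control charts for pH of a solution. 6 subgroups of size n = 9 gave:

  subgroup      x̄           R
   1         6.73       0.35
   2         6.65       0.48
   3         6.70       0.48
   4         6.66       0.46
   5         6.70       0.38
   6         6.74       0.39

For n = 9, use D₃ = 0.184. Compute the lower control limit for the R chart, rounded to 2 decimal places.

0.08

R̄ = (0.35 + 0.48 + 0.48 + 0.46 + 0.38 + 0.39) / 6 = 2.5400 / 6 = 0.4233
LCL_R = D₃·R̄ = 0.184 × 0.4233 = 0.0779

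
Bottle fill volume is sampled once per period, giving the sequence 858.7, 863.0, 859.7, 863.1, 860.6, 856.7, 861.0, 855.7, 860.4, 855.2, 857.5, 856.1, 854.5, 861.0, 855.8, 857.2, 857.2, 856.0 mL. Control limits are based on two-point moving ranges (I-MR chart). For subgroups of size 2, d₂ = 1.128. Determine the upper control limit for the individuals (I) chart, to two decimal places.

867.14

X̄ = (858.7 + 863.0 + 859.7 + 863.1 + 860.6 + 856.7 + 861.0 + 855.7 + 860.4 + 855.2 + 857.5 + 856.1 + 854.5 + 861.0 + 855.8 + 857.2 + 857.2 + 856.0) / 18 = 858.3000
Moving ranges: 4.3, 3.3, 3.4, 2.5, 3.9, 4.3, 5.3, 4.7, 5.2, 2.3, 1.4, 1.6, 6.5, 5.2, 1.4, 0.0, 1.2; M̄R̄ = 56.5000 / 17 = 3.3235
UCL = X̄ + 3·M̄R̄/d₂ = 858.3000 + 3 × 3.3235 / 1.128 = 867.1392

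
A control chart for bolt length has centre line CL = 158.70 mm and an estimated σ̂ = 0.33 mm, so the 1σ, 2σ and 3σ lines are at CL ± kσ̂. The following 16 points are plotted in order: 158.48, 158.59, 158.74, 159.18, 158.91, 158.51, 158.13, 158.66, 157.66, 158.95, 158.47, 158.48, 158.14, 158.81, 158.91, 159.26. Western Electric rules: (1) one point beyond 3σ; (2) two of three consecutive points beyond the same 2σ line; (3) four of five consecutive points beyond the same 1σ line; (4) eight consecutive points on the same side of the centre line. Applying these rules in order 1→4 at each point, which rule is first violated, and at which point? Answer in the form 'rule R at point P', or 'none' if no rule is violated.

Zone of each point (C = within 1σ̂, B = 1σ̂–2σ̂, A = 2σ̂–3σ̂, * = beyond 3σ̂; sign = side of CL): 1:-C, 2:-C, 3:+C, 4:+B, 5:+C, 6:-C, 7:-B, 8:-C, 9:-*, 10:+C, 11:-C, 12:-C, 13:-B, 14:+C, 15:+C, 16:+B
Rule 1 (one point beyond the 3σ limits) is satisfied at point 9.

rule 1 at point 9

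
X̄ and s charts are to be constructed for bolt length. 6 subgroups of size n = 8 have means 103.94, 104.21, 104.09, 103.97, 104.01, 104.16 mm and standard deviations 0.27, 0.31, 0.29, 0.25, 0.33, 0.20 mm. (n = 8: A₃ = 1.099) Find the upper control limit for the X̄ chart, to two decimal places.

104.37

X̄̄ = (103.94 + 104.21 + 104.09 + 103.97 + 104.01 + 104.16) / 6 = 104.0633
s̄ = (0.27 + 0.31 + 0.29 + 0.25 + 0.33 + 0.20) / 6 = 0.2750
UCL = X̄̄ + A₃·s̄ = 104.0633 + 1.099 × 0.2750 = 104.3656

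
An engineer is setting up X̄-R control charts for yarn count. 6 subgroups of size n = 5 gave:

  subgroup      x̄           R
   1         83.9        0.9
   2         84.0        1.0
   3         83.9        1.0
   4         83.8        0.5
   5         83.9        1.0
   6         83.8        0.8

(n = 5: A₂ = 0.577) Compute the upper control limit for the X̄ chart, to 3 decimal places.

X̄̄ = (83.9 + 84.0 + 83.9 + 83.8 + 83.9 + 83.8) / 6 = 503.3000 / 6 = 83.8833
R̄ = (0.9 + 1.0 + 1.0 + 0.5 + 1.0 + 0.8) / 6 = 5.2000 / 6 = 0.8667
UCL = X̄̄ + A₂·R̄ = 83.8833 + 0.577 × 0.8667 = 84.3834

84.383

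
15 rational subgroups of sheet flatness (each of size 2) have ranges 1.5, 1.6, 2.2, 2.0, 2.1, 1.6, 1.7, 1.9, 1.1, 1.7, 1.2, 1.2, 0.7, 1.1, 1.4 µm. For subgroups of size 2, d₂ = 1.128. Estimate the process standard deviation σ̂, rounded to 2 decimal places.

R̄ = (1.5 + 1.6 + 2.2 + 2.0 + 2.1 + 1.6 + 1.7 + 1.9 + 1.1 + 1.7 + 1.2 + 1.2 + 0.7 + 1.1 + 1.4) / 15 = 1.5333
σ̂ = R̄ / d₂ = 1.5333 / 1.128 = 1.3593

1.36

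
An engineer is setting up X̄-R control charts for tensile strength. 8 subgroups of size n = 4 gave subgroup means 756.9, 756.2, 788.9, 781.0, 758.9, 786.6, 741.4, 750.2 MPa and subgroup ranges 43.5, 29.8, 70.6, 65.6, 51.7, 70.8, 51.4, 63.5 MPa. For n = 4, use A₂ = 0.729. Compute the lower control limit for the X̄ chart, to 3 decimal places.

724.289

X̄̄ = (756.9 + 756.2 + 788.9 + 781.0 + 758.9 + 786.6 + 741.4 + 750.2) / 8 = 6120.1000 / 8 = 765.0125
R̄ = (43.5 + 29.8 + 70.6 + 65.6 + 51.7 + 70.8 + 51.4 + 63.5) / 8 = 446.9000 / 8 = 55.8625
LCL = X̄̄ − A₂·R̄ = 765.0125 − 0.729 × 55.8625 = 724.2887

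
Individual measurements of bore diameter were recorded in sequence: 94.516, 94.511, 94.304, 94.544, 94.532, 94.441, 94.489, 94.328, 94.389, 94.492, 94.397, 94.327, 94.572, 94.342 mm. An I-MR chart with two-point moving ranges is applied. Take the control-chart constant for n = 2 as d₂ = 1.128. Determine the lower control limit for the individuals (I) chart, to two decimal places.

X̄ = (94.516 + 94.511 + 94.304 + 94.544 + 94.532 + 94.441 + 94.489 + 94.328 + 94.389 + 94.492 + 94.397 + 94.327 + 94.572 + 94.342) / 14 = 94.4417
Moving ranges: 0.005, 0.207, 0.240, 0.012, 0.091, 0.048, 0.161, 0.061, 0.103, 0.095, 0.070, 0.245, 0.230; M̄R̄ = 1.5680 / 13 = 0.1206
LCL = X̄ − 3·M̄R̄/d₂ = 94.4417 − 3 × 0.1206 / 1.128 = 94.1209

94.12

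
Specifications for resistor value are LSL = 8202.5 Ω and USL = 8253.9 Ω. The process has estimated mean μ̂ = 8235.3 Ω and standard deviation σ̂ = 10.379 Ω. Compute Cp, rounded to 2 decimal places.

Cp = (USL − LSL) / (6σ̂) = (8253.9 − 8202.5) / (6 × 10.379) = 51.4000 / 62.2740 = 0.8254

0.83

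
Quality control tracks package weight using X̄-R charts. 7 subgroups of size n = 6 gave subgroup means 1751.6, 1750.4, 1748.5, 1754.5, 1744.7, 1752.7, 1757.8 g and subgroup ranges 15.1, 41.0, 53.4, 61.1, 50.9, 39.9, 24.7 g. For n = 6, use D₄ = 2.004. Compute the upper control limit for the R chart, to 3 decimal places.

81.906

R̄ = (15.1 + 41.0 + 53.4 + 61.1 + 50.9 + 39.9 + 24.7) / 7 = 286.1000 / 7 = 40.8714
UCL_R = D₄·R̄ = 2.004 × 40.8714 = 81.9063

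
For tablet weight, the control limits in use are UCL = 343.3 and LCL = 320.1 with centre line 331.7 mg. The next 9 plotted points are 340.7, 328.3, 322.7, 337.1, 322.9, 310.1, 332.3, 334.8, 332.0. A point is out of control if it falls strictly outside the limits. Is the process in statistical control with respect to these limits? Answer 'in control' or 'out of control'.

out of control

Compare each point to [320.1, 343.3]: sample 6 = 310.1 < LCL.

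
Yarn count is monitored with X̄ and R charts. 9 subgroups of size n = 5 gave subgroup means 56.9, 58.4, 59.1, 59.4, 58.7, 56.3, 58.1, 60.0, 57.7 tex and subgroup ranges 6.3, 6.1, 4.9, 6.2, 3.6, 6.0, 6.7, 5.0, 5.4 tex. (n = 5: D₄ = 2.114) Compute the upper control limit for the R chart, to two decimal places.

11.79

R̄ = (6.3 + 6.1 + 4.9 + 6.2 + 3.6 + 6.0 + 6.7 + 5.0 + 5.4) / 9 = 50.2000 / 9 = 5.5778
UCL_R = D₄·R̄ = 2.114 × 5.5778 = 11.7914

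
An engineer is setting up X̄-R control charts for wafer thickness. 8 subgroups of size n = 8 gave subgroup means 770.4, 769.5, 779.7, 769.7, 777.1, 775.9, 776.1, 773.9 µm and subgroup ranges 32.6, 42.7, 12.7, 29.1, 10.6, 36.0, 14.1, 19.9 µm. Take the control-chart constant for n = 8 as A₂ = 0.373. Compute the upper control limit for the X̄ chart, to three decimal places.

X̄̄ = (770.4 + 769.5 + 779.7 + 769.7 + 777.1 + 775.9 + 776.1 + 773.9) / 8 = 6192.3000 / 8 = 774.0375
R̄ = (32.6 + 42.7 + 12.7 + 29.1 + 10.6 + 36.0 + 14.1 + 19.9) / 8 = 197.7000 / 8 = 24.7125
UCL = X̄̄ + A₂·R̄ = 774.0375 + 0.373 × 24.7125 = 783.2553

783.255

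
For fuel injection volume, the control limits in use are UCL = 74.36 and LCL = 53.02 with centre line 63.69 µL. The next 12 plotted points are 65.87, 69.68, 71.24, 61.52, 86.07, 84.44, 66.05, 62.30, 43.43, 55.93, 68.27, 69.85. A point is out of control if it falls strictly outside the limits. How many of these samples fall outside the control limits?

Compare each point to [53.02, 74.36]: sample 5 = 86.07 > UCL; sample 6 = 84.44 > UCL; sample 9 = 43.43 < LCL.

3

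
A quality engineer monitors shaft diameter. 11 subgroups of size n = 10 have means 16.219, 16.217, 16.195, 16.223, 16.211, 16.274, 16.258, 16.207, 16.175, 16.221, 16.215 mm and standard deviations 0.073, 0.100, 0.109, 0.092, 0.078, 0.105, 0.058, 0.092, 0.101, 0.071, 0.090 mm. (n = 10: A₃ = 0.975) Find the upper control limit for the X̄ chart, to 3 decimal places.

X̄̄ = (16.219 + 16.217 + 16.195 + 16.223 + 16.211 + 16.274 + 16.258 + 16.207 + 16.175 + 16.221 + 16.215) / 11 = 16.2195
s̄ = (0.073 + 0.100 + 0.109 + 0.092 + 0.078 + 0.105 + 0.058 + 0.092 + 0.101 + 0.071 + 0.090) / 11 = 0.0881
UCL = X̄̄ + A₃·s̄ = 16.2195 + 0.975 × 0.0881 = 16.3054

16.305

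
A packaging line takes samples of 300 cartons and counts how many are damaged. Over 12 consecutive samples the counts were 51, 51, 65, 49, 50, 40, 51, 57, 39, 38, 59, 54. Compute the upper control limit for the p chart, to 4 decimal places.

p̄ = Σdᵢ / (k·n) = 604 / (12 × 300) = 0.16778
UCL = p̄ + 3·√(p̄(1−p̄)/n) = 0.16778 + 3 × √(0.16778×0.83222/300) = 0.16778 + 3 × 0.02157 = 0.23250

0.2325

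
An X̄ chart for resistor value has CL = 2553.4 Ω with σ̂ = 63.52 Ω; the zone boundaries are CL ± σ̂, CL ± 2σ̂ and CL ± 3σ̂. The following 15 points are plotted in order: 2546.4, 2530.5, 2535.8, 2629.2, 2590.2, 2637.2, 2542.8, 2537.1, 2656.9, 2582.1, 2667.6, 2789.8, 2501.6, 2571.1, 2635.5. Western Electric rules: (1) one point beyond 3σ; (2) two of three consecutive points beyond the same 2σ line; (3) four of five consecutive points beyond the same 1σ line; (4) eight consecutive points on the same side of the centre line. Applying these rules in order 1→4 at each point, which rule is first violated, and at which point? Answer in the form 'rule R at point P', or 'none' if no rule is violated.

rule 1 at point 12

Zone of each point (C = within 1σ̂, B = 1σ̂–2σ̂, A = 2σ̂–3σ̂, * = beyond 3σ̂; sign = side of CL): 1:-C, 2:-C, 3:-C, 4:+B, 5:+C, 6:+B, 7:-C, 8:-C, 9:+B, 10:+C, 11:+B, 12:+*, 13:-C, 14:+C, 15:+B
Rule 1 (one point beyond the 3σ limits) is satisfied at point 12.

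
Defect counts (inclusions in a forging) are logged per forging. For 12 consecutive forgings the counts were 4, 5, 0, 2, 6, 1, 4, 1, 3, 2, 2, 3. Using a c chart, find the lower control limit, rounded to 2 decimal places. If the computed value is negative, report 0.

0.00

c̄ = (4 + 5 + 0 + 2 + 6 + 1 + 4 + 1 + 3 + 2 + 2 + 3) / 12 = 33 / 12 = 2.7500
LCL = c̄ − 3√c̄ = 2.7500 − 3 × 1.6583 = -2.2249 → 0 (cannot be negative)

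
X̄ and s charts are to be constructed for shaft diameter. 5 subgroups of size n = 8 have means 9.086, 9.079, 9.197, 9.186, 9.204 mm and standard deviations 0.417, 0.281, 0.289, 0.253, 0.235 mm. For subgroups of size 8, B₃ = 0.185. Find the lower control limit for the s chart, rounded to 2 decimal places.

0.05

s̄ = (0.417 + 0.281 + 0.289 + 0.253 + 0.235) / 5 = 0.2950
LCL_s = B₃·s̄ = 0.185 × 0.2950 = 0.0546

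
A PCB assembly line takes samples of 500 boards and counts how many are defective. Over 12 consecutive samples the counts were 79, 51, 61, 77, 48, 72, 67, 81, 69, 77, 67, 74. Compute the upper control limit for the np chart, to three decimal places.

91.661

p̄ = Σdᵢ / (k·n) = 823 / (12 × 500) = 0.13717
UCL = np̄ + 3·√(np̄(1−p̄)) = 68.5833 + 3 × √(68.5833×0.86283) = 68.5833 + 3 × 7.6926 = 91.6611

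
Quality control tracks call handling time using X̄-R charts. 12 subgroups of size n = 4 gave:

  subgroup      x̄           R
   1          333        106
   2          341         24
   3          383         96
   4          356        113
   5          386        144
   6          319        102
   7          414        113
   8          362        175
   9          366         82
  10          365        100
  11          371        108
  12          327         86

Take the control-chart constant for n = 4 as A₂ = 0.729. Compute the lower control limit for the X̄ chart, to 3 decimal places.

X̄̄ = (333 + 341 + 383 + 356 + 386 + 319 + 414 + 362 + 366 + 365 + 371 + 327) / 12 = 4323.0000 / 12 = 360.2500
R̄ = (106 + 24 + 96 + 113 + 144 + 102 + 113 + 175 + 82 + 100 + 108 + 86) / 12 = 1249.0000 / 12 = 104.0833
LCL = X̄̄ − A₂·R̄ = 360.2500 − 0.729 × 104.0833 = 284.3732

284.373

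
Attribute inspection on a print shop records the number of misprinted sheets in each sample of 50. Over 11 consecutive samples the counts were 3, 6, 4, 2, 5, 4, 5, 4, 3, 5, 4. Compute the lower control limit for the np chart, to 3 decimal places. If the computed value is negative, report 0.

p̄ = Σdᵢ / (k·n) = 45 / (11 × 50) = 0.08182
LCL = np̄ − 3·√(np̄(1−p̄)) = 4.0909 − 3 × 1.9381 = -1.7234 → 0 (negative, so LCL = 0)

0.000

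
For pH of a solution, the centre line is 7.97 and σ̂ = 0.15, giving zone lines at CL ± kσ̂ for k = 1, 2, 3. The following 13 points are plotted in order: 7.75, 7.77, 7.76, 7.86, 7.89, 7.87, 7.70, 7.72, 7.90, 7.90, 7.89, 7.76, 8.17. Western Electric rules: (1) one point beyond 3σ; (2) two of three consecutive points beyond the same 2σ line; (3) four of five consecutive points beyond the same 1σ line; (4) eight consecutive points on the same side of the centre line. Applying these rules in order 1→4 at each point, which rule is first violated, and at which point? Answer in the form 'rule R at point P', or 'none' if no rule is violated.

Zone of each point (C = within 1σ̂, B = 1σ̂–2σ̂, A = 2σ̂–3σ̂, * = beyond 3σ̂; sign = side of CL): 1:-B, 2:-B, 3:-B, 4:-C, 5:-C, 6:-C, 7:-B, 8:-B, 9:-C, 10:-C, 11:-C, 12:-B, 13:+B
Rule 4 (eight consecutive points on the same side of the centre line) is satisfied at point 8.

rule 4 at point 8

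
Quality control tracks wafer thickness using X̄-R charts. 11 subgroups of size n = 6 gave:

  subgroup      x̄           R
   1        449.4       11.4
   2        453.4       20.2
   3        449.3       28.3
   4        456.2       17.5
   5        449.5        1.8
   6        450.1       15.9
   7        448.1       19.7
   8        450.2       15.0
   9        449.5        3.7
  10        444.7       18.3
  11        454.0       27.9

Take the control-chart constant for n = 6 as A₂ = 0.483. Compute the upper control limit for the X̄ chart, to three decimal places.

458.290

X̄̄ = (449.4 + 453.4 + 449.3 + 456.2 + 449.5 + 450.1 + 448.1 + 450.2 + 449.5 + 444.7 + 454.0) / 11 = 4954.4000 / 11 = 450.4000
R̄ = (11.4 + 20.2 + 28.3 + 17.5 + 1.8 + 15.9 + 19.7 + 15.0 + 3.7 + 18.3 + 27.9) / 11 = 179.7000 / 11 = 16.3364
UCL = X̄̄ + A₂·R̄ = 450.4000 + 0.483 × 16.3364 = 458.2905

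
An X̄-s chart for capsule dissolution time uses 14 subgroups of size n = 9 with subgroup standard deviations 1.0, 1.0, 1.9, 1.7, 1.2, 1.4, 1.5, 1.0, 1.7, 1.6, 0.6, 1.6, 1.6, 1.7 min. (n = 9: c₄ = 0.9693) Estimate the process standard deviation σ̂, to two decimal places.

s̄ = (1.0 + 1.0 + 1.9 + 1.7 + 1.2 + 1.4 + 1.5 + 1.0 + 1.7 + 1.6 + 0.6 + 1.6 + 1.6 + 1.7) / 14 = 1.3929
σ̂ = s̄ / c₄ = 1.3929 / 0.9693 = 1.4370

1.44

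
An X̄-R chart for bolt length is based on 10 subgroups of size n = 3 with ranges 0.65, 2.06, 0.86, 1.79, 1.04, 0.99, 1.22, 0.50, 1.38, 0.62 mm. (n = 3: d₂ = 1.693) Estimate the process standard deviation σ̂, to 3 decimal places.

0.656

R̄ = (0.65 + 2.06 + 0.86 + 1.79 + 1.04 + 0.99 + 1.22 + 0.50 + 1.38 + 0.62) / 10 = 1.1110
σ̂ = R̄ / d₂ = 1.1110 / 1.693 = 0.6562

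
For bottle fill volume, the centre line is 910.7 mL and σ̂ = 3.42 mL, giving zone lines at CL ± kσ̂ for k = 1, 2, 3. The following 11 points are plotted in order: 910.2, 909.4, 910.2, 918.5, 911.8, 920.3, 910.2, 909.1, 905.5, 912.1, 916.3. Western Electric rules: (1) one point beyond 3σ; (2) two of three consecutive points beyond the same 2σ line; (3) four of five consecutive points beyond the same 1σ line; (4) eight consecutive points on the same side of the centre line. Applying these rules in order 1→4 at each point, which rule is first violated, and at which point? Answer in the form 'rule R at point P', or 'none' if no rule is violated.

rule 2 at point 6

Zone of each point (C = within 1σ̂, B = 1σ̂–2σ̂, A = 2σ̂–3σ̂, * = beyond 3σ̂; sign = side of CL): 1:-C, 2:-C, 3:-C, 4:+A, 5:+C, 6:+A, 7:-C, 8:-C, 9:-B, 10:+C, 11:+B
Rule 2 (two of three consecutive points beyond the same 2σ limit) is satisfied at point 6.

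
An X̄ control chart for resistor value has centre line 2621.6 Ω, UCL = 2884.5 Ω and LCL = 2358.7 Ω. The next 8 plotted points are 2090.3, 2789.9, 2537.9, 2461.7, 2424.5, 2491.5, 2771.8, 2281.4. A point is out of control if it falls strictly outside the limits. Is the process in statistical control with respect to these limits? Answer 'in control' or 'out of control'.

Compare each point to [2358.7, 2884.5]: sample 1 = 2090.3 < LCL; sample 8 = 2281.4 < LCL.

out of control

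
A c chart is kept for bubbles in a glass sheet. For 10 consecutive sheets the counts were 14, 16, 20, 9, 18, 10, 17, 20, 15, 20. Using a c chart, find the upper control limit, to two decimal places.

27.86

c̄ = (14 + 16 + 20 + 9 + 18 + 10 + 17 + 20 + 15 + 20) / 10 = 159 / 10 = 15.9000
UCL = c̄ + 3√c̄ = 15.9000 + 3 × √15.9000 = 15.9000 + 3 × 3.9875 = 27.8624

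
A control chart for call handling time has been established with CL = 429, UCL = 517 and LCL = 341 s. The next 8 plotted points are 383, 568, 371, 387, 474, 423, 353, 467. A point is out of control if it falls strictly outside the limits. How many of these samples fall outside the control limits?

1

Compare each point to [341, 517]: sample 2 = 568 > UCL.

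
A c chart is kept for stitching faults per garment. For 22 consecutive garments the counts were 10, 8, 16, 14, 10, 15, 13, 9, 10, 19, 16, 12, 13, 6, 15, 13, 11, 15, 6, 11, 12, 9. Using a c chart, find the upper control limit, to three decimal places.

22.327

c̄ = (10 + 8 + 16 + 14 + 10 + 15 + 13 + 9 + 10 + 19 + 16 + 12 + 13 + 6 + 15 + 13 + 11 + 15 + 6 + 11 + 12 + 9) / 22 = 263 / 22 = 11.9545
UCL = c̄ + 3√c̄ = 11.9545 + 3 × √11.9545 = 11.9545 + 3 × 3.4575 = 22.3271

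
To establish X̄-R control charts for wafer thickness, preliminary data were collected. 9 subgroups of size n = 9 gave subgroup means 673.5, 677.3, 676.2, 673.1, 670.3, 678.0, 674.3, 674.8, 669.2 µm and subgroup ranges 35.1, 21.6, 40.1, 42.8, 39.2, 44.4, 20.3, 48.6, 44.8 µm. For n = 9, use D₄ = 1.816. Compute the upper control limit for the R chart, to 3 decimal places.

R̄ = (35.1 + 21.6 + 40.1 + 42.8 + 39.2 + 44.4 + 20.3 + 48.6 + 44.8) / 9 = 336.9000 / 9 = 37.4333
UCL_R = D₄·R̄ = 1.816 × 37.4333 = 67.9789

67.979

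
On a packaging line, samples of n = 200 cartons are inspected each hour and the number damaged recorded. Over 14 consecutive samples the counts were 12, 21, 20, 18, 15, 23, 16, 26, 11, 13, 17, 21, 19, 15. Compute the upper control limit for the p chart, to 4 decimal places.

0.1484

p̄ = Σdᵢ / (k·n) = 247 / (14 × 200) = 0.08821
UCL = p̄ + 3·√(p̄(1−p̄)/n) = 0.08821 + 3 × √(0.08821×0.91179/200) = 0.08821 + 3 × 0.02005 = 0.14838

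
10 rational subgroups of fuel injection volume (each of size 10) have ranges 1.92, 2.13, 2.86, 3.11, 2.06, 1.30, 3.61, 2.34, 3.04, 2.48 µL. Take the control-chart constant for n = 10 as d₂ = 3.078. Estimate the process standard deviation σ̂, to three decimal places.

0.807

R̄ = (1.92 + 2.13 + 2.86 + 3.11 + 2.06 + 1.30 + 3.61 + 2.34 + 3.04 + 2.48) / 10 = 2.4850
σ̂ = R̄ / d₂ = 2.4850 / 3.078 = 0.8073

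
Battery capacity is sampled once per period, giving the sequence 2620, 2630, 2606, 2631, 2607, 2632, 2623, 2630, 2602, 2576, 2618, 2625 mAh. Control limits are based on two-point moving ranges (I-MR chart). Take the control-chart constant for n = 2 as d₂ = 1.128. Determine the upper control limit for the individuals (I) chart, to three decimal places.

2671.551

X̄ = (2620 + 2630 + 2606 + 2631 + 2607 + 2632 + 2623 + 2630 + 2602 + 2576 + 2618 + 2625) / 12 = 2616.6667
Moving ranges: 10, 24, 25, 24, 25, 9, 7, 28, 26, 42, 7; M̄R̄ = 227.0000 / 11 = 20.6364
UCL = X̄ + 3·M̄R̄/d₂ = 2616.6667 + 3 × 20.6364 / 1.128 = 2671.5506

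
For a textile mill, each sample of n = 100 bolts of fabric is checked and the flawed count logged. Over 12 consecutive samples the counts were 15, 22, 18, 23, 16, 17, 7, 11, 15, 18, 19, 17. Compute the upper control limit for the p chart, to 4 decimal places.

p̄ = Σdᵢ / (k·n) = 198 / (12 × 100) = 0.16500
UCL = p̄ + 3·√(p̄(1−p̄)/n) = 0.16500 + 3 × √(0.16500×0.83500/100) = 0.16500 + 3 × 0.03712 = 0.27635

0.2764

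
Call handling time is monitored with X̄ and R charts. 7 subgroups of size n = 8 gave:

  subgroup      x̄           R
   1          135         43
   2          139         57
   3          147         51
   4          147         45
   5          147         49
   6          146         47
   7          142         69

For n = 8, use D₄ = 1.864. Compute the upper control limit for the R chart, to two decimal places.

96.13

R̄ = (43 + 57 + 51 + 45 + 49 + 47 + 69) / 7 = 361.0000 / 7 = 51.5714
UCL_R = D₄·R̄ = 1.864 × 51.5714 = 96.1291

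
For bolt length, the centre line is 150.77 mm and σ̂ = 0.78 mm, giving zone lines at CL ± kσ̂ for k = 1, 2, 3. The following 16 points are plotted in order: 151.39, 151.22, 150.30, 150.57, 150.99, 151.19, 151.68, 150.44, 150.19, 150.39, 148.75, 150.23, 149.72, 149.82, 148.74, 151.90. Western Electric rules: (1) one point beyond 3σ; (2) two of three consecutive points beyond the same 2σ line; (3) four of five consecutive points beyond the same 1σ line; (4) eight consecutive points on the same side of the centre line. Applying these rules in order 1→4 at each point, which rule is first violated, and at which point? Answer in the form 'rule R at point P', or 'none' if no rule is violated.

Zone of each point (C = within 1σ̂, B = 1σ̂–2σ̂, A = 2σ̂–3σ̂, * = beyond 3σ̂; sign = side of CL): 1:+C, 2:+C, 3:-C, 4:-C, 5:+C, 6:+C, 7:+B, 8:-C, 9:-C, 10:-C, 11:-A, 12:-C, 13:-B, 14:-B, 15:-A, 16:+B
Rule 3 (four of five consecutive points beyond the same 1σ limit) is satisfied at point 15.

rule 3 at point 15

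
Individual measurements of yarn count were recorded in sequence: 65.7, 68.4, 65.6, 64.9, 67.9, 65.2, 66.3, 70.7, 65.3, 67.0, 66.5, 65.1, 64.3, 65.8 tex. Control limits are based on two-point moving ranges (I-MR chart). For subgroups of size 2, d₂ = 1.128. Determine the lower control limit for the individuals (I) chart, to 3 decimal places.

X̄ = (65.7 + 68.4 + 65.6 + 64.9 + 67.9 + 65.2 + 66.3 + 70.7 + 65.3 + 67.0 + 66.5 + 65.1 + 64.3 + 65.8) / 14 = 66.3357
Moving ranges: 2.7, 2.8, 0.7, 3.0, 2.7, 1.1, 4.4, 5.4, 1.7, 0.5, 1.4, 0.8, 1.5; M̄R̄ = 28.7000 / 13 = 2.2077
LCL = X̄ − 3·M̄R̄/d₂ = 66.3357 − 3 × 2.2077 / 1.128 = 60.4642

60.464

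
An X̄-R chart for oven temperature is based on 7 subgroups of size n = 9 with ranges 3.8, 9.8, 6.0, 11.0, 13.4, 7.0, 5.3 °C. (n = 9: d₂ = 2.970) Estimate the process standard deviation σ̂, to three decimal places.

2.708

R̄ = (3.8 + 9.8 + 6.0 + 11.0 + 13.4 + 7.0 + 5.3) / 7 = 8.0429
σ̂ = R̄ / d₂ = 8.0429 / 2.970 = 2.7080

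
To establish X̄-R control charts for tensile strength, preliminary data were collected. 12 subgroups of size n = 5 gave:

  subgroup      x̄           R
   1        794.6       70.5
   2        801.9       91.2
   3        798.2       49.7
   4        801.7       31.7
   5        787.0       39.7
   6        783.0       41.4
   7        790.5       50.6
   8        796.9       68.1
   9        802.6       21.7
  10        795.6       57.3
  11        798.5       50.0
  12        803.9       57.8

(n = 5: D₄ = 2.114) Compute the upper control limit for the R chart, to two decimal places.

110.93

R̄ = (70.5 + 91.2 + 49.7 + 31.7 + 39.7 + 41.4 + 50.6 + 68.1 + 21.7 + 57.3 + 50.0 + 57.8) / 12 = 629.7000 / 12 = 52.4750
UCL_R = D₄·R̄ = 2.114 × 52.4750 = 110.9321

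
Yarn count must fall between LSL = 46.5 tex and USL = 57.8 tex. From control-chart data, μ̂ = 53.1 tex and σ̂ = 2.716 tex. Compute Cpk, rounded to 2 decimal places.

Cpu = (USL − μ̂) / (3σ̂) = (57.8 − 53.1) / (3 × 2.716) = 0.5768; Cpl = (μ̂ − LSL) / (3σ̂) = (53.1 − 46.5) / (3 × 2.716) = 0.8100; Cpk = min(Cpu, Cpl) = 0.5768

0.58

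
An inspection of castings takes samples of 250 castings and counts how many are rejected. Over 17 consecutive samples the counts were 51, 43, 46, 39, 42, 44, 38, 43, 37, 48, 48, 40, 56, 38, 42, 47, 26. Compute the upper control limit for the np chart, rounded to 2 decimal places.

p̄ = Σdᵢ / (k·n) = 728 / (17 × 250) = 0.17129
UCL = np̄ + 3·√(np̄(1−p̄)) = 42.8235 + 3 × √(42.8235×0.82871) = 42.8235 + 3 × 5.9572 = 60.6951

60.70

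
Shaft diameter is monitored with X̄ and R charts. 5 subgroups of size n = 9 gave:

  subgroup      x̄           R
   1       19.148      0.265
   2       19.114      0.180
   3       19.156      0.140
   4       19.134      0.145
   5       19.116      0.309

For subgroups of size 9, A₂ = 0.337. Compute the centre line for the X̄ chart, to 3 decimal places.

19.134

X̄̄ = (19.148 + 19.114 + 19.156 + 19.134 + 19.116) / 5 = 95.6680 / 5 = 19.1336
CL = X̄̄ = 19.1336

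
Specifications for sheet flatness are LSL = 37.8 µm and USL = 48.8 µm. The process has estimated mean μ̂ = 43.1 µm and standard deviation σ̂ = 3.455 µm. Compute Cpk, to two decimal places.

Cpu = (USL − μ̂) / (3σ̂) = (48.8 − 43.1) / (3 × 3.455) = 0.5499; Cpl = (μ̂ − LSL) / (3σ̂) = (43.1 − 37.8) / (3 × 3.455) = 0.5113; Cpk = min(Cpu, Cpl) = 0.5113

0.51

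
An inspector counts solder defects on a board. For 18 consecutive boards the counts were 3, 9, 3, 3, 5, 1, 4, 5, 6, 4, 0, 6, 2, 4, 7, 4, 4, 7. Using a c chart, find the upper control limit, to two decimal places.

c̄ = (3 + 9 + 3 + 3 + 5 + 1 + 4 + 5 + 6 + 4 + 0 + 6 + 2 + 4 + 7 + 4 + 4 + 7) / 18 = 77 / 18 = 4.2778
UCL = c̄ + 3√c̄ = 4.2778 + 3 × √4.2778 = 4.2778 + 3 × 2.0683 = 10.4826

10.48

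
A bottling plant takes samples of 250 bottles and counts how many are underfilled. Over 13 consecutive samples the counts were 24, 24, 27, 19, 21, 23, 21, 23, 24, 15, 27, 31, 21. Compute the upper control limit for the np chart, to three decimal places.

p̄ = Σdᵢ / (k·n) = 300 / (13 × 250) = 0.09231
UCL = np̄ + 3·√(np̄(1−p̄)) = 23.0769 + 3 × √(23.0769×0.90769) = 23.0769 + 3 × 4.5768 = 36.8072

36.807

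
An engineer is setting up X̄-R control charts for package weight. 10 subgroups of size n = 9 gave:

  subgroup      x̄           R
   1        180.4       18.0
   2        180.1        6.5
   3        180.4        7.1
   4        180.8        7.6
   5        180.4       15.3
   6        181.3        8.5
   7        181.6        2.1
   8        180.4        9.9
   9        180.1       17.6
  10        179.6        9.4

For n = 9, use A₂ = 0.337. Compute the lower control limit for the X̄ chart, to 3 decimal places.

X̄̄ = (180.4 + 180.1 + 180.4 + 180.8 + 180.4 + 181.3 + 181.6 + 180.4 + 180.1 + 179.6) / 10 = 1805.1000 / 10 = 180.5100
R̄ = (18.0 + 6.5 + 7.1 + 7.6 + 15.3 + 8.5 + 2.1 + 9.9 + 17.6 + 9.4) / 10 = 102.0000 / 10 = 10.2000
LCL = X̄̄ − A₂·R̄ = 180.5100 − 0.337 × 10.2000 = 177.0726

177.073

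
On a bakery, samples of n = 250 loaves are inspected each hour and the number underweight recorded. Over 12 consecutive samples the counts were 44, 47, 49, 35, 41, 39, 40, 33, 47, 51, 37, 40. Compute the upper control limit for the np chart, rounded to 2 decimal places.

p̄ = Σdᵢ / (k·n) = 503 / (12 × 250) = 0.16767
UCL = np̄ + 3·√(np̄(1−p̄)) = 41.9167 + 3 × √(41.9167×0.83233) = 41.9167 + 3 × 5.9067 = 59.6366

59.64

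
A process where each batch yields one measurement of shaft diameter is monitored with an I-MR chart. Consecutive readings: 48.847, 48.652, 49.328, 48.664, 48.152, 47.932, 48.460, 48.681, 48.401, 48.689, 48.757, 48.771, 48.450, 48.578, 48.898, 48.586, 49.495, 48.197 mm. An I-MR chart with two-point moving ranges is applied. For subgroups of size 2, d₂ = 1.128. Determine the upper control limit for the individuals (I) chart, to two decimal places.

X̄ = (48.847 + 48.652 + 49.328 + 48.664 + 48.152 + 47.932 + 48.460 + 48.681 + 48.401 + 48.689 + 48.757 + 48.771 + 48.450 + 48.578 + 48.898 + 48.586 + 49.495 + 48.197) / 18 = 48.6410
Moving ranges: 0.195, 0.676, 0.664, 0.512, 0.220, 0.528, 0.221, 0.280, 0.288, 0.068, 0.014, 0.321, 0.128, 0.320, 0.312, 0.909, 1.298; M̄R̄ = 6.9540 / 17 = 0.4091
UCL = X̄ + 3·M̄R̄/d₂ = 48.6410 + 3 × 0.4091 / 1.128 = 49.7289

49.73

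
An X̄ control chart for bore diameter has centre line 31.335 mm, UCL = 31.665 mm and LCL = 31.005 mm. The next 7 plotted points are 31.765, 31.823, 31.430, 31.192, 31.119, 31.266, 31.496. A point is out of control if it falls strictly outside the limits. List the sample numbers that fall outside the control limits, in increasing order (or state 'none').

Compare each point to [31.005, 31.665]: sample 1 = 31.765 > UCL; sample 2 = 31.823 > UCL.

1, 2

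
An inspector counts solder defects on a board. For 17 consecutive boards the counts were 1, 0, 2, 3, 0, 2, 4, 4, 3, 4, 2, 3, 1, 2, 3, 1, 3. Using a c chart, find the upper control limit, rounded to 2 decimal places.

c̄ = (1 + 0 + 2 + 3 + 0 + 2 + 4 + 4 + 3 + 4 + 2 + 3 + 1 + 2 + 3 + 1 + 3) / 17 = 38 / 17 = 2.2353
UCL = c̄ + 3√c̄ = 2.2353 + 3 × √2.2353 = 2.2353 + 3 × 1.4951 = 6.7206

6.72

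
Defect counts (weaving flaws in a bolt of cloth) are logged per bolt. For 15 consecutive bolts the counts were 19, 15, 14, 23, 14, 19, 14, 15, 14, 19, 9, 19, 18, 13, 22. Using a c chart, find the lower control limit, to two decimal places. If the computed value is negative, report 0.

4.29

c̄ = (19 + 15 + 14 + 23 + 14 + 19 + 14 + 15 + 14 + 19 + 9 + 19 + 18 + 13 + 22) / 15 = 247 / 15 = 16.4667
LCL = c̄ − 3√c̄ = 16.4667 − 3 × 4.0579 = 4.2929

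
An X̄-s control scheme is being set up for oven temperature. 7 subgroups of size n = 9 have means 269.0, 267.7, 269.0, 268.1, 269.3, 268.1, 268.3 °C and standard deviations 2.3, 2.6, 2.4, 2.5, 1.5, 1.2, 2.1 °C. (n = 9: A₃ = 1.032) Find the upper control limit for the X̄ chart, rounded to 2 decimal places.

X̄̄ = (269.0 + 267.7 + 269.0 + 268.1 + 269.3 + 268.1 + 268.3) / 7 = 268.5000
s̄ = (2.3 + 2.6 + 2.4 + 2.5 + 1.5 + 1.2 + 2.1) / 7 = 2.0857
UCL = X̄̄ + A₃·s̄ = 268.5000 + 1.032 × 2.0857 = 270.6525

270.65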